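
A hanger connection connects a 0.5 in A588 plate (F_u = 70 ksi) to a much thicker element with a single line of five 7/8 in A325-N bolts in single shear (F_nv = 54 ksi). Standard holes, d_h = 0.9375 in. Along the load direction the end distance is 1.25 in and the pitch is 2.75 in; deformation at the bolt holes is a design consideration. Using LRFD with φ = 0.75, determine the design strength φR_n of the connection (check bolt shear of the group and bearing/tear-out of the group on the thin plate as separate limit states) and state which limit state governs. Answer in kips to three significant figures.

122 kips (bolt shear governs)

Bolt shear: A_b = π·0.875²/4 = 0.6013 in²; R_n = 54 × 0.6013 × 5 × 1 = 162.4 kips → 0.75 × 162.4 = 122 kips.
Bearing (1.2 l_c t F_u ≤ 2.4 d t F_u): upper limit = 2.4·0.875·0.5·70 = 73.5 kips.
  Edge l_c = 1.25 − 0.9375/2 = 0.7812 → r_n = 32.81 kips; interior l_c = 2.75 − 0.9375 = 1.812 → r_n = 73.5 kips.
  R_n,bearing = 1·32.81 + 4·73.5 = 326.8 kips → 0.75 × 326.8 = 245 kips.
Bolt shear governs: 122 kips.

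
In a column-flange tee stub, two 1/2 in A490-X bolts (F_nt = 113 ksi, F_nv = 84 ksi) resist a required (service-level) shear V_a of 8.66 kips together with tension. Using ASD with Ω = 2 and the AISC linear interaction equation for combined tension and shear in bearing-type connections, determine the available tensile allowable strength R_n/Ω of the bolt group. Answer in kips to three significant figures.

17.2 kips

A_b = π·0.5²/4 = 0.1963 in²; f_rv = 8.66 / (2 × 0.1963) = 22.05 ksi.
F'_nt = 1.3 F_nt − (Ω F_nt / F_nv) f_rv = 1.3·113 − (2·113/84)·22.05 = 87.57 ksi, capped at F_nt → F'_nt = 87.57 ksi.
R_n = F'_nt · A_b · n = 87.57 × 0.1963 × 2 = 34.39 kips.
Allowable strength R_n/Ω = 34.39 / 2 = 17.2 kips.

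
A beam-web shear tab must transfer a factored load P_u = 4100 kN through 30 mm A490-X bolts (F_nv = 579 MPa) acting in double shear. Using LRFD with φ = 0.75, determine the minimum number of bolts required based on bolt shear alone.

A_b = π·30²/4 = 706.9 mm².
Per-bolt design strength φR_n = 0.75 × 579 × 706.9 × 2 / 1000 = 613.9 kN.
n ≥ 4100 / 613.9 = 6.679 → use 7 bolts.

7 bolts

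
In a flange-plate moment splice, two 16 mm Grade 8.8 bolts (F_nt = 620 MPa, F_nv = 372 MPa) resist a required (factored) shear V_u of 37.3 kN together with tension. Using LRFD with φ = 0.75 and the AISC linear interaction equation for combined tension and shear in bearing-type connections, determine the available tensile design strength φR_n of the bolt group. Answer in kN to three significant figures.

A_b = π·16²/4 = 201.1 mm²; f_rv = 37.3 × 1000 / (2 × 201.1) = 92.76 MPa.
F'_nt = 1.3 F_nt − (F_nt / φF_nv) f_rv = 1.3·620 − (620/(0.75·372))·92.76 = 599.9 MPa, capped at F_nt → F'_nt = 599.9 MPa.
R_n = F'_nt · A_b · n = 599.9 × 201.1 × 2 / 1000 = 241.2 kN.
Design strength φR_n = 0.75 × 241.2 = 181 kN.

181 kN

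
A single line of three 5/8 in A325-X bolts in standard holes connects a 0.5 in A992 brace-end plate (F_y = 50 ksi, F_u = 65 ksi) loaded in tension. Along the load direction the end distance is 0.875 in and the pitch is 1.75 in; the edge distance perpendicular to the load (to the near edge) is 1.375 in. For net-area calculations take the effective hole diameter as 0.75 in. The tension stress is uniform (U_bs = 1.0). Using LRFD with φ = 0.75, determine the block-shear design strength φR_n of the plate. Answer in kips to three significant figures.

60.9 kips

Shear plane L_v = 0.875 + 2·1.75 = 4.375 in; A_gv = 4.375 × 0.5 = 2.188 in².
A_nv = (4.375 − 2.5·0.75) × 0.5 = 1.25 in².
A_nt = (1.375 − 0.5·0.75) × 0.5 = 0.5 in².
0.6 F_u A_nv = 48.75 kips; 0.6 F_y A_gv = 65.62 kips → shear rupture governs the shear term.
R_n = 48.75 + 1.0 × 65 × 0.5 = 81.25 kips.
Design strength φR_n = 0.75 × 81.25 = 60.9 kips.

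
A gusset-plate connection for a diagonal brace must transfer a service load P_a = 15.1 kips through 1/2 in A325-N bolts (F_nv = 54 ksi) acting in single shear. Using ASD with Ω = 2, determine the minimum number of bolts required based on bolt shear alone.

A_b = π·0.5²/4 = 0.1963 in².
Per-bolt allowable strength R_n/Ω = 54 × 0.1963 × 1 / 2 = 5.301 kips.
n ≥ 15.1 / 5.301 = 2.848 → use 3 bolts.

3 bolts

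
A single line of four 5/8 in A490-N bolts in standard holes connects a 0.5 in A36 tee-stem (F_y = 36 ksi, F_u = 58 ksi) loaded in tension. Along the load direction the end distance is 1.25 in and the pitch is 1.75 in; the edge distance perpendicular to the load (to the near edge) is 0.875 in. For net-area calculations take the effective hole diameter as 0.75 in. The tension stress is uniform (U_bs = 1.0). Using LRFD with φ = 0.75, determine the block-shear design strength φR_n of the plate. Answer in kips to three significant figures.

Shear plane L_v = 1.25 + 3·1.75 = 6.5 in; A_gv = 6.5 × 0.5 = 3.25 in².
A_nv = (6.5 − 3.5·0.75) × 0.5 = 1.938 in².
A_nt = (0.875 − 0.5·0.75) × 0.5 = 0.25 in².
0.6 F_u A_nv = 67.42 kips; 0.6 F_y A_gv = 70.2 kips → shear rupture governs the shear term.
R_n = 67.42 + 1.0 × 58 × 0.25 = 81.92 kips.
Design strength φR_n = 0.75 × 81.92 = 61.4 kips.

61.4 kips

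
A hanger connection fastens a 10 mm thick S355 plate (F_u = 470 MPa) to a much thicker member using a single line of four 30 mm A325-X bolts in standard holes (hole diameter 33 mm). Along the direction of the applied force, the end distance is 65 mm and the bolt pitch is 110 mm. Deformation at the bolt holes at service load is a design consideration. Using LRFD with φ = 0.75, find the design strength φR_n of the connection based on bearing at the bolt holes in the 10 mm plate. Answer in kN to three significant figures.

Per bolt r_n = 1.2 l_c t F_u ≤ 2.4 d t F_u; upper limit = 2.4 × 30 × 10 × 470 / 1000 = 338.4 kN.
Edge bolt: l_c = 65 − 33/2 = 48.5 mm → 1.2 × 48.5 × 10 × 470 / 1000 = 273.5 → r_n = 273.5 kN.
Interior bolts: l_c = 110 − 33 = 77 mm → 1.2 × 77 × 10 × 470 / 1000 = 434.3 → r_n = 338.4 kN.
R_n = 1 × 273.5 + 3 × 338.4 = 1289 kN.
Design strength φR_n = 0.75 × 1289 = 967 kN.

967 kN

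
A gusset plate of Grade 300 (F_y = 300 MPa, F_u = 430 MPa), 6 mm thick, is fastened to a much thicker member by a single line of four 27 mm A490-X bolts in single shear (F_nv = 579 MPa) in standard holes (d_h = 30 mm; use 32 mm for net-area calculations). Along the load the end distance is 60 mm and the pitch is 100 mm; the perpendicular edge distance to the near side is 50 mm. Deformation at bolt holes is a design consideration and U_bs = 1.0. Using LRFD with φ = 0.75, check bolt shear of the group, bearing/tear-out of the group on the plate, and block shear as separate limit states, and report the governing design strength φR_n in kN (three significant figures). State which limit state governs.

354 kN (block shear governs)

Bolt shear: A_b = π·27²/4 = 572.6 mm²; R_n = 579 × 572.6 × 4 × 1 / 1000 = 1326 kN → 0.75 × 1326 = 995 kN.
Bearing: edge l_c = 45, r_n = 139.3 kN; interior l_c = 70, r_n = 167.2 kN; R_n = 139.3 + 3·167.2 = 640.9 kN → 481 kN.
Block shear: A_gv = 2160, A_nv = 1488, A_nt = 204 mm²; R_n = min(0.6F_uA_nv, 0.6F_yA_gv) + U_bs·F_u·A_nt = 471.6 kN → 354 kN.
Block shear governs: 354 kN.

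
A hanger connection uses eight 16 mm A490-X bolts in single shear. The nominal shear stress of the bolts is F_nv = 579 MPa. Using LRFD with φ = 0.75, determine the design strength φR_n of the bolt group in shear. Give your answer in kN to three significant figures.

698 kN

A_b = π × 16² / 4 = 201.1 mm².
R_n = F_nv · A_b · n · n_s = 579 × 201.1 × 8 × 1 / 1000 = 931.3 kN.
Design strength φR_n = 0.75 × 931.3 = 698 kN.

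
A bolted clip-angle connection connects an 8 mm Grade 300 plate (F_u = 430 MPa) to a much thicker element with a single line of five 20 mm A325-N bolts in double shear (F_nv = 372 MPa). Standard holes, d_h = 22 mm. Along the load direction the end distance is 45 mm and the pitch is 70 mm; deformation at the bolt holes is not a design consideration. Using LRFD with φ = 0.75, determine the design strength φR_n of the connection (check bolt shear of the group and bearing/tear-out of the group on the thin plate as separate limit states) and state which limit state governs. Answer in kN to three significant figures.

751 kN (bearing governs)

Bolt shear: A_b = π·20²/4 = 314.2 mm²; R_n = 372 × 314.2 × 5 × 2 / 1000 = 1169 kN → 0.75 × 1169 = 877 kN.
Bearing (1.5 l_c t F_u ≤ 3.0 d t F_u): upper limit = 3.0·20·8·430 / 1000 = 206.4 kN.
  Edge l_c = 45 − 22/2 = 34 → r_n = 175.4 kN; interior l_c = 70 − 22 = 48 → r_n = 206.4 kN.
  R_n,bearing = 1·175.4 + 4·206.4 = 1001 kN → 0.75 × 1001 = 751 kN.
Bearing governs: 751 kN.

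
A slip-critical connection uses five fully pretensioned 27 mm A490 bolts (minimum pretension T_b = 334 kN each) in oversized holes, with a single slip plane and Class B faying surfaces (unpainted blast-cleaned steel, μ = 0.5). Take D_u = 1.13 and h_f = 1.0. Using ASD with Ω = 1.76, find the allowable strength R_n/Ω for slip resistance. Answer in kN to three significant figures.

536 kN

R_n = μ · D_u · h_f · T_b · n_s · n_b = 0.5 × 1.13 × 1.0 × 334 × 1 × 5 = 943.5 kN.
Allowable strength R_n/Ω = 943.5 / 1.76 = 536 kN.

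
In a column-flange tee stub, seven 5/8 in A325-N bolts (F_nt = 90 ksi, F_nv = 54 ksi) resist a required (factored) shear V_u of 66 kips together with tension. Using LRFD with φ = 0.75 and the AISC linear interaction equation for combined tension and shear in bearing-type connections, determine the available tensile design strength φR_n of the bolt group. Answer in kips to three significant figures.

78.4 kips

A_b = π·0.625²/4 = 0.3068 in²; f_rv = 66 / (7 × 0.3068) = 30.73 ksi.
F'_nt = 1.3 F_nt − (F_nt / φF_nv) f_rv = 1.3·90 − (90/(0.75·54))·30.73 = 48.71 ksi, capped at F_nt → F'_nt = 48.71 ksi.
R_n = F'_nt · A_b · n = 48.71 × 0.3068 × 7 = 104.6 kips.
Design strength φR_n = 0.75 × 104.6 = 78.4 kips.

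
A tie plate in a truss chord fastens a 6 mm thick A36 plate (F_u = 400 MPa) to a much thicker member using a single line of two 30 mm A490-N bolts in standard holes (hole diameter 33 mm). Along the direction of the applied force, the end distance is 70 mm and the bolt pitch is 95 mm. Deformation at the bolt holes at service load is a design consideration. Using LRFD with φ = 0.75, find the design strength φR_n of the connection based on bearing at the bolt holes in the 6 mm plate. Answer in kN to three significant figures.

Per bolt r_n = 1.2 l_c t F_u ≤ 2.4 d t F_u; upper limit = 2.4 × 30 × 6 × 400 / 1000 = 172.8 kN.
Edge bolt: l_c = 70 − 33/2 = 53.5 mm → 1.2 × 53.5 × 6 × 400 / 1000 = 154.1 → r_n = 154.1 kN.
Interior bolts: l_c = 95 − 33 = 62 mm → 1.2 × 62 × 6 × 400 / 1000 = 178.6 → r_n = 172.8 kN.
R_n = 1 × 154.1 + 1 × 172.8 = 326.9 kN.
Design strength φR_n = 0.75 × 326.9 = 245 kN.

245 kN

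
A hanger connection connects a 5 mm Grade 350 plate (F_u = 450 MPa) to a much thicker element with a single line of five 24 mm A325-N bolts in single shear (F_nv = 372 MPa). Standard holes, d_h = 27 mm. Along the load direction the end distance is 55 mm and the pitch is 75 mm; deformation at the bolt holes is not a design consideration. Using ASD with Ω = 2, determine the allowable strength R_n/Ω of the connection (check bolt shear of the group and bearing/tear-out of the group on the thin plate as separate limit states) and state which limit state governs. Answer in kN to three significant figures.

Bolt shear: A_b = π·24²/4 = 452.4 mm²; R_n = 372 × 452.4 × 5 × 1 / 1000 = 841.4 kN → 841.4 / 2 = 421 kN.
Bearing (1.5 l_c t F_u ≤ 3.0 d t F_u): upper limit = 3.0·24·5·450 / 1000 = 162 kN.
  Edge l_c = 55 − 27/2 = 41.5 → r_n = 140.1 kN; interior l_c = 75 − 27 = 48 → r_n = 162 kN.
  R_n,bearing = 1·140.1 + 4·162 = 788.1 kN → 788.1 / 2 = 394 kN.
Bearing governs: 394 kN.

394 kN (bearing governs)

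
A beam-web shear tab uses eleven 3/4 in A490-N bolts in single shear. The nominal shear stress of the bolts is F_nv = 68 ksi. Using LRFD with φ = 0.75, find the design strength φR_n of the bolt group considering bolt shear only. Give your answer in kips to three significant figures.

A_b = π × 0.75² / 4 = 0.4418 in².
R_n = F_nv · A_b · n · n_s = 68 × 0.4418 × 11 × 1 = 330.5 kips.
Design strength φR_n = 0.75 × 330.5 = 248 kips.

248 kips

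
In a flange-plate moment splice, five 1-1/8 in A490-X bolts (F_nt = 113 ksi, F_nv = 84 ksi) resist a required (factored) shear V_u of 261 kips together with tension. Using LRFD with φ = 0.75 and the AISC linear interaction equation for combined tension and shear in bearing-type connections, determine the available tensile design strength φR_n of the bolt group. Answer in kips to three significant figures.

196 kips

A_b = π·1.125²/4 = 0.994 in²; f_rv = 261 / (5 × 0.994) = 52.51 ksi.
F'_nt = 1.3 F_nt − (F_nt / φF_nv) f_rv = 1.3·113 − (113/(0.75·84))·52.51 = 52.71 ksi, capped at F_nt → F'_nt = 52.71 ksi.
R_n = F'_nt · A_b · n = 52.71 × 0.994 × 5 = 262 kips.
Design strength φR_n = 0.75 × 262 = 196 kips.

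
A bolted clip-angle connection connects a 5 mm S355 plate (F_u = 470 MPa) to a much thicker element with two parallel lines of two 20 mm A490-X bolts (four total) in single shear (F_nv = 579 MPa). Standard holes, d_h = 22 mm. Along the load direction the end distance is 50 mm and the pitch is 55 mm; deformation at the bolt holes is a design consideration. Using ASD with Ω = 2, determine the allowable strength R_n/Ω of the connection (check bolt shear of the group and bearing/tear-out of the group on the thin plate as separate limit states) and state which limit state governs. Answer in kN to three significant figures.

Bolt shear: A_b = π·20²/4 = 314.2 mm²; R_n = 579 × 314.2 × 4 × 1 / 1000 = 727.6 kN → 727.6 / 2 = 364 kN.
Bearing (1.2 l_c t F_u ≤ 2.4 d t F_u): upper limit = 2.4·20·5·470 / 1000 = 112.8 kN.
  Edge l_c = 50 − 22/2 = 39 → r_n = 110 kN; interior l_c = 55 − 22 = 33 → r_n = 93.06 kN.
  R_n,bearing = 2·110 + 2·93.06 = 406.1 kN → 406.1 / 2 = 203 kN.
Bearing governs: 203 kN.

203 kN (bearing governs)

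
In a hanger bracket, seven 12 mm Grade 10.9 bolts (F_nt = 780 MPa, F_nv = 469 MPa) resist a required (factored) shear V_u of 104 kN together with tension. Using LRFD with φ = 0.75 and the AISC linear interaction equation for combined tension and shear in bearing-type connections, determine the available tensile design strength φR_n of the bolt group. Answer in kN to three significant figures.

429 kN

A_b = π·12²/4 = 113.1 mm²; f_rv = 104 × 1000 / (7 × 113.1) = 131.4 MPa.
F'_nt = 1.3 F_nt − (F_nt / φF_nv) f_rv = 1.3·780 − (780/(0.75·469))·131.4 = 722.7 MPa, capped at F_nt → F'_nt = 722.7 MPa.
R_n = F'_nt · A_b · n = 722.7 × 113.1 × 7 / 1000 = 572.1 kN.
Design strength φR_n = 0.75 × 572.1 = 429 kN.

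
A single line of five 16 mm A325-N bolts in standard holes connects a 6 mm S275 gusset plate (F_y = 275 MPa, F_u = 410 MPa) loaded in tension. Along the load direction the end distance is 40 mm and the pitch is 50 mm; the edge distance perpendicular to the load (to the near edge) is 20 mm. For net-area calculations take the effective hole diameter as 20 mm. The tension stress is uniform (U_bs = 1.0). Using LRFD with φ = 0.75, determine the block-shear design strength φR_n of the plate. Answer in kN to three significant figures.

Shear plane L_v = 40 + 4·50 = 240 mm; A_gv = 240 × 6 = 1440 mm².
A_nv = (240 − 4.5·20) × 6 = 900 mm².
A_nt = (20 − 0.5·20) × 6 = 60 mm².
0.6 F_u A_nv = 221.4 kN; 0.6 F_y A_gv = 237.6 kN → shear rupture governs the shear term.
R_n = 221.4 + 1.0 × 410 × 60 / 1000 = 246 kN.
Design strength φR_n = 0.75 × 246 = 184 kN.

184 kN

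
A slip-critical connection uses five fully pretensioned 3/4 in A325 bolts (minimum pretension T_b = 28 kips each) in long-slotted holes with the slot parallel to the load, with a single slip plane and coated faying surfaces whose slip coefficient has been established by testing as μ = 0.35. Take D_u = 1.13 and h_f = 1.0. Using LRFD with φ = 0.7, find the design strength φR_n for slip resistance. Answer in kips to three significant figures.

38.8 kips

R_n = μ · D_u · h_f · T_b · n_s · n_b = 0.35 × 1.13 × 1.0 × 28 × 1 × 5 = 55.37 kips.
Design strength φR_n = 0.7 × 55.37 = 38.8 kips.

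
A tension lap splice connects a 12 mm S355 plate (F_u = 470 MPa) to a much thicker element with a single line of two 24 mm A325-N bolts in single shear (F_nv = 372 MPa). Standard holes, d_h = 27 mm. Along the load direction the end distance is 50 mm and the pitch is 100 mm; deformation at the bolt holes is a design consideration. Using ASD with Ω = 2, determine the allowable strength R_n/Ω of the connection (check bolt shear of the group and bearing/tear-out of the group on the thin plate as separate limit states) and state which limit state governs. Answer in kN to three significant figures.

Bolt shear: A_b = π·24²/4 = 452.4 mm²; R_n = 372 × 452.4 × 2 × 1 / 1000 = 336.6 kN → 336.6 / 2 = 168 kN.
Bearing (1.2 l_c t F_u ≤ 2.4 d t F_u): upper limit = 2.4·24·12·470 / 1000 = 324.9 kN.
  Edge l_c = 50 − 27/2 = 36.5 → r_n = 247 kN; interior l_c = 100 − 27 = 73 → r_n = 324.9 kN.
  R_n,bearing = 1·247 + 1·324.9 = 571.9 kN → 571.9 / 2 = 286 kN.
Bolt shear governs: 168 kN.

168 kN (bolt shear governs)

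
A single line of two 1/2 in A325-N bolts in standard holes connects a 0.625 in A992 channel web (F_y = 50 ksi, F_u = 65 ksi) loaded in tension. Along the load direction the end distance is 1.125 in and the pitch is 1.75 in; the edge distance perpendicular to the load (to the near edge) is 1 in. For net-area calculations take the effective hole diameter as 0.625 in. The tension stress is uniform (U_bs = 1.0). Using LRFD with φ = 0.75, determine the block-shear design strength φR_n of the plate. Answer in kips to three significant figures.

Shear plane L_v = 1.125 + 1·1.75 = 2.875 in; A_gv = 2.875 × 0.625 = 1.797 in².
A_nv = (2.875 − 1.5·0.625) × 0.625 = 1.211 in².
A_nt = (1 − 0.5·0.625) × 0.625 = 0.4297 in².
0.6 F_u A_nv = 47.23 kips; 0.6 F_y A_gv = 53.91 kips → shear rupture governs the shear term.
R_n = 47.23 + 1.0 × 65 × 0.4297 = 75.16 kips.
Design strength φR_n = 0.75 × 75.16 = 56.4 kips.

56.4 kips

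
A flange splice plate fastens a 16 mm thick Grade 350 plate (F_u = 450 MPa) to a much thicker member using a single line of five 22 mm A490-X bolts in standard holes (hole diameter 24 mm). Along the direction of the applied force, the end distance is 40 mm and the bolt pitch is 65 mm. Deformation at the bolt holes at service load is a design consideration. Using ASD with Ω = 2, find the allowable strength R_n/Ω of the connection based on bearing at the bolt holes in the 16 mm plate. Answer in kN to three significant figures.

829 kN

Per bolt r_n = 1.2 l_c t F_u ≤ 2.4 d t F_u; upper limit = 2.4 × 22 × 16 × 450 / 1000 = 380.2 kN.
Edge bolt: l_c = 40 − 24/2 = 28 mm → 1.2 × 28 × 16 × 450 / 1000 = 241.9 → r_n = 241.9 kN.
Interior bolts: l_c = 65 − 24 = 41 mm → 1.2 × 41 × 16 × 450 / 1000 = 354.2 → r_n = 354.2 kN.
R_n = 1 × 241.9 + 4 × 354.2 = 1659 kN.
Allowable strength R_n/Ω = 1659 / 2 = 829 kN.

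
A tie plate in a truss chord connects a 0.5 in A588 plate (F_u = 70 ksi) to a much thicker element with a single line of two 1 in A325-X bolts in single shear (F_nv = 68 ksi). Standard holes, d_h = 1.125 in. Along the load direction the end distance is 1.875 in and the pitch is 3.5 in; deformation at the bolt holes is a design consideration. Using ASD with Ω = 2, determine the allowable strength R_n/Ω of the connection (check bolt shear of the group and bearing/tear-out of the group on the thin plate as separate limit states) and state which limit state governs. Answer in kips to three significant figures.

Bolt shear: A_b = π·1²/4 = 0.7854 in²; R_n = 68 × 0.7854 × 2 × 1 = 106.8 kips → 106.8 / 2 = 53.4 kips.
Bearing (1.2 l_c t F_u ≤ 2.4 d t F_u): upper limit = 2.4·1·0.5·70 = 84 kips.
  Edge l_c = 1.875 − 1.125/2 = 1.312 → r_n = 55.12 kips; interior l_c = 3.5 − 1.125 = 2.375 → r_n = 84 kips.
  R_n,bearing = 1·55.12 + 1·84 = 139.1 kips → 139.1 / 2 = 69.6 kips.
Bolt shear governs: 53.4 kips.

53.4 kips (bolt shear governs)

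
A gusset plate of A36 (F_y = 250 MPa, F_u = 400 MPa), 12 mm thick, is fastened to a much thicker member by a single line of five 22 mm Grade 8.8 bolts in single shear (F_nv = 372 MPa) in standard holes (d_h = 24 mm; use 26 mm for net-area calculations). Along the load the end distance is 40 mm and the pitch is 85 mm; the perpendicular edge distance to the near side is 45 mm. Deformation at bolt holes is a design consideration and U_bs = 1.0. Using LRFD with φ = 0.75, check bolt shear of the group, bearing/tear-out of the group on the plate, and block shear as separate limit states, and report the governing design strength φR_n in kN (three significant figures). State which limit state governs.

530 kN (bolt shear governs)

Bolt shear: A_b = π·22²/4 = 380.1 mm²; R_n = 372 × 380.1 × 5 × 1 / 1000 = 707 kN → 0.75 × 707 = 530 kN.
Bearing: edge l_c = 28, r_n = 161.3 kN; interior l_c = 61, r_n = 253.4 kN; R_n = 161.3 + 4·253.4 = 1175 kN → 881 kN.
Block shear: A_gv = 4560, A_nv = 3156, A_nt = 384 mm²; R_n = min(0.6F_uA_nv, 0.6F_yA_gv) + U_bs·F_u·A_nt = 837.6 kN → 628 kN.
Bolt shear governs: 530 kN.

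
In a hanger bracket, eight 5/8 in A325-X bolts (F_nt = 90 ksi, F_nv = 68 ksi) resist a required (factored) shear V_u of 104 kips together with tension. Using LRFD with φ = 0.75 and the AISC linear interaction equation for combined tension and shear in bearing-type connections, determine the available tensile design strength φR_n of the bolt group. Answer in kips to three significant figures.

A_b = π·0.625²/4 = 0.3068 in²; f_rv = 104 / (8 × 0.3068) = 42.37 ksi.
F'_nt = 1.3 F_nt − (F_nt / φF_nv) f_rv = 1.3·90 − (90/(0.75·68))·42.37 = 42.22 ksi, capped at F_nt → F'_nt = 42.22 ksi.
R_n = F'_nt · A_b · n = 42.22 × 0.3068 × 8 = 103.6 kips.
Design strength φR_n = 0.75 × 103.6 = 77.7 kips.

77.7 kips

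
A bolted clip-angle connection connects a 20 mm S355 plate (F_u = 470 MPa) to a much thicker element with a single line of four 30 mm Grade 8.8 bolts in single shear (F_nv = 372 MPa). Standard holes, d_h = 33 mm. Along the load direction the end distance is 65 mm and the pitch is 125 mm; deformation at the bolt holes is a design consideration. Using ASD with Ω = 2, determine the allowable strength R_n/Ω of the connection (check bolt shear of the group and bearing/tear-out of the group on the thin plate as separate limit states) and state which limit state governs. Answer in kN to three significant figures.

526 kN (bolt shear governs)

Bolt shear: A_b = π·30²/4 = 706.9 mm²; R_n = 372 × 706.9 × 4 × 1 / 1000 = 1052 kN → 1052 / 2 = 526 kN.
Bearing (1.2 l_c t F_u ≤ 2.4 d t F_u): upper limit = 2.4·30·20·470 / 1000 = 676.8 kN.
  Edge l_c = 65 − 33/2 = 48.5 → r_n = 547.1 kN; interior l_c = 125 − 33 = 92 → r_n = 676.8 kN.
  R_n,bearing = 1·547.1 + 3·676.8 = 2577 kN → 2577 / 2 = 1290 kN.
Bolt shear governs: 526 kN.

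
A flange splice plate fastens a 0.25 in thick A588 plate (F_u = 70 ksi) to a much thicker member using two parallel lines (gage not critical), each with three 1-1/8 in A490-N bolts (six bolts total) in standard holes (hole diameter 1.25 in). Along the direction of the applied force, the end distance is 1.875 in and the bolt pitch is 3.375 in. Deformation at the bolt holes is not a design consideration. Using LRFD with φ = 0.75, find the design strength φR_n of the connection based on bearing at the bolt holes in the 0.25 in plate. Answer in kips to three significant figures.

217 kips

Per bolt r_n = 1.5 l_c t F_u ≤ 3.0 d t F_u; upper limit = 3.0 × 1.125 × 0.25 × 70 = 59.06 kips.
Edge bolt: l_c = 1.875 − 1.25/2 = 1.25 in → 1.5 × 1.25 × 0.25 × 70 = 32.81 → r_n = 32.81 kips.
Interior bolts: l_c = 3.375 − 1.25 = 2.125 in → 1.5 × 2.125 × 0.25 × 70 = 55.78 → r_n = 55.78 kips.
R_n = 2 × 32.81 + 4 × 55.78 = 288.8 kips.
Design strength φR_n = 0.75 × 288.8 = 217 kips.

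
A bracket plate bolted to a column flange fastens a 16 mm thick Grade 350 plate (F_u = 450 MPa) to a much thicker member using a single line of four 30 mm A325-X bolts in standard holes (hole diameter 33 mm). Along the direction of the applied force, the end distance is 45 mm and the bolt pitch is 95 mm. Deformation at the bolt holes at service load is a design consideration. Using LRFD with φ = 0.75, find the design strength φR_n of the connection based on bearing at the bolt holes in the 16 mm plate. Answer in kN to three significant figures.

Per bolt r_n = 1.2 l_c t F_u ≤ 2.4 d t F_u; upper limit = 2.4 × 30 × 16 × 450 / 1000 = 518.4 kN.
Edge bolt: l_c = 45 − 33/2 = 28.5 mm → 1.2 × 28.5 × 16 × 450 / 1000 = 246.2 → r_n = 246.2 kN.
Interior bolts: l_c = 95 − 33 = 62 mm → 1.2 × 62 × 16 × 450 / 1000 = 535.7 → r_n = 518.4 kN.
R_n = 1 × 246.2 + 3 × 518.4 = 1801 kN.
Design strength φR_n = 0.75 × 1801 = 1350 kN.

1350 kN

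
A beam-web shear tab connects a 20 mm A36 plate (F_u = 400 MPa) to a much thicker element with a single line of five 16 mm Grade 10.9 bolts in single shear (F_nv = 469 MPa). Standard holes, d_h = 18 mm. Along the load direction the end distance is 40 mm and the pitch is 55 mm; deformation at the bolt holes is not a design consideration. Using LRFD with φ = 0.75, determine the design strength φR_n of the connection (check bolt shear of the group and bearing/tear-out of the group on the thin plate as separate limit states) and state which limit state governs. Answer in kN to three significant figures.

354 kN (bolt shear governs)

Bolt shear: A_b = π·16²/4 = 201.1 mm²; R_n = 469 × 201.1 × 5 × 1 / 1000 = 471.5 kN → 0.75 × 471.5 = 354 kN.
Bearing (1.5 l_c t F_u ≤ 3.0 d t F_u): upper limit = 3.0·16·20·400 / 1000 = 384 kN.
  Edge l_c = 40 − 18/2 = 31 → r_n = 372 kN; interior l_c = 55 − 18 = 37 → r_n = 384 kN.
  R_n,bearing = 1·372 + 4·384 = 1908 kN → 0.75 × 1908 = 1430 kN.
Bolt shear governs: 354 kN.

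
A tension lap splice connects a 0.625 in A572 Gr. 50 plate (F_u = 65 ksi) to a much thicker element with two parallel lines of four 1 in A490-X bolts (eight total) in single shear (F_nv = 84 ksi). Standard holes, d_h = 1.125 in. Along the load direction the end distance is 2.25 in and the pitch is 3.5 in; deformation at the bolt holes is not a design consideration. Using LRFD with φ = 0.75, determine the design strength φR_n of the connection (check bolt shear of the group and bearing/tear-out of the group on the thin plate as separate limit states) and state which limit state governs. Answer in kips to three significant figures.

Bolt shear: A_b = π·1²/4 = 0.7854 in²; R_n = 84 × 0.7854 × 8 × 1 = 527.8 kips → 0.75 × 527.8 = 396 kips.
Bearing (1.5 l_c t F_u ≤ 3.0 d t F_u): upper limit = 3.0·1·0.625·65 = 121.9 kips.
  Edge l_c = 2.25 − 1.125/2 = 1.688 → r_n = 102.8 kips; interior l_c = 3.5 − 1.125 = 2.375 → r_n = 121.9 kips.
  R_n,bearing = 2·102.8 + 6·121.9 = 936.9 kips → 0.75 × 936.9 = 703 kips.
Bolt shear governs: 396 kips.

396 kips (bolt shear governs)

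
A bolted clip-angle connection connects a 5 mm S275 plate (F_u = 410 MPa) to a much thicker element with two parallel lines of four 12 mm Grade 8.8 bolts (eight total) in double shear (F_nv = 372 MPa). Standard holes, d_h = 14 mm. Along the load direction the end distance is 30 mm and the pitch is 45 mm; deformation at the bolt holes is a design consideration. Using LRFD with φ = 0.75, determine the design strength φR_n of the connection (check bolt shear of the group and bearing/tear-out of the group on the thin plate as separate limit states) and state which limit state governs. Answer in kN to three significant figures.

351 kN (bearing governs)

Bolt shear: A_b = π·12²/4 = 113.1 mm²; R_n = 372 × 113.1 × 8 × 2 / 1000 = 673.2 kN → 0.75 × 673.2 = 505 kN.
Bearing (1.2 l_c t F_u ≤ 2.4 d t F_u): upper limit = 2.4·12·5·410 / 1000 = 59.04 kN.
  Edge l_c = 30 − 14/2 = 23 → r_n = 56.58 kN; interior l_c = 45 − 14 = 31 → r_n = 59.04 kN.
  R_n,bearing = 2·56.58 + 6·59.04 = 467.4 kN → 0.75 × 467.4 = 351 kN.
Bearing governs: 351 kN.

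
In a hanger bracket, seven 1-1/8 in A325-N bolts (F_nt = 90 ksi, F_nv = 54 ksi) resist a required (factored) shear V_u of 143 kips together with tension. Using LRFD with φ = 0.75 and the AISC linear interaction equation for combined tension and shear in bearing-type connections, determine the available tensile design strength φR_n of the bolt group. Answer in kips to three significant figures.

372 kips

A_b = π·1.125²/4 = 0.994 in²; f_rv = 143 / (7 × 0.994) = 20.55 ksi.
F'_nt = 1.3 F_nt − (F_nt / φF_nv) f_rv = 1.3·90 − (90/(0.75·54))·20.55 = 71.33 ksi, capped at F_nt → F'_nt = 71.33 ksi.
R_n = F'_nt · A_b · n = 71.33 × 0.994 × 7 = 496.3 kips.
Design strength φR_n = 0.75 × 496.3 = 372 kips.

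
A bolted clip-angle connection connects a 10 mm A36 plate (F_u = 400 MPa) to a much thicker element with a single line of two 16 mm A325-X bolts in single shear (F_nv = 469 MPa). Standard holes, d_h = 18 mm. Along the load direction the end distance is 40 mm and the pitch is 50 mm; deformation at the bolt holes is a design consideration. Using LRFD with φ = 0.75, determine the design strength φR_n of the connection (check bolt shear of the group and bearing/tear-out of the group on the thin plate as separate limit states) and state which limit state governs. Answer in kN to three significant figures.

Bolt shear: A_b = π·16²/4 = 201.1 mm²; R_n = 469 × 201.1 × 2 × 1 / 1000 = 188.6 kN → 0.75 × 188.6 = 141 kN.
Bearing (1.2 l_c t F_u ≤ 2.4 d t F_u): upper limit = 2.4·16·10·400 / 1000 = 153.6 kN.
  Edge l_c = 40 − 18/2 = 31 → r_n = 148.8 kN; interior l_c = 50 − 18 = 32 → r_n = 153.6 kN.
  R_n,bearing = 1·148.8 + 1·153.6 = 302.4 kN → 0.75 × 302.4 = 227 kN.
Bolt shear governs: 141 kN.

141 kN (bolt shear governs)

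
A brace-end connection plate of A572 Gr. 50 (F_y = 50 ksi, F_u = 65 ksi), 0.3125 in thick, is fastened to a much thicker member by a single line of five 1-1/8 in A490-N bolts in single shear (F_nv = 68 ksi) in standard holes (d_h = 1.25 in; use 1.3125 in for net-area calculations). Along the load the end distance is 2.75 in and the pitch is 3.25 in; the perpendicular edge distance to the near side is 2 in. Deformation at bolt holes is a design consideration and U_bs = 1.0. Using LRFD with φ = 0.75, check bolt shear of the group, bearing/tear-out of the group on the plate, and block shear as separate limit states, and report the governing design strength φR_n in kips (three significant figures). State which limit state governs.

Bolt shear: A_b = π·1.125²/4 = 0.994 in²; R_n = 68 × 0.994 × 5 × 1 = 338 kips → 0.75 × 338 = 253 kips.
Bearing: edge l_c = 2.125, r_n = 51.8 kips; interior l_c = 2, r_n = 48.75 kips; R_n = 51.8 + 4·48.75 = 246.8 kips → 185 kips.
Block shear: A_gv = 4.922, A_nv = 3.076, A_nt = 0.4199 in²; R_n = min(0.6F_uA_nv, 0.6F_yA_gv) + U_bs·F_u·A_nt = 147.3 kips → 110 kips.
Block shear governs: 110 kips.

110 kips (block shear governs)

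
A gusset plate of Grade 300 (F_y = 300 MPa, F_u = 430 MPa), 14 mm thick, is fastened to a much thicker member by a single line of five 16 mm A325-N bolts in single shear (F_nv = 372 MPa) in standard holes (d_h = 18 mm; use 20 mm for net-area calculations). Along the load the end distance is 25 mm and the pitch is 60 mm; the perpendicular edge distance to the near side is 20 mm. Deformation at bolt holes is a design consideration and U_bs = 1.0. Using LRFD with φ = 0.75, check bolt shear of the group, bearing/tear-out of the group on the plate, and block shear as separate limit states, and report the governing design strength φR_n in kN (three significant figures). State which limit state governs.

Bolt shear: A_b = π·16²/4 = 201.1 mm²; R_n = 372 × 201.1 × 5 × 1 / 1000 = 374 kN → 0.75 × 374 = 280 kN.
Bearing: edge l_c = 16, r_n = 115.6 kN; interior l_c = 42, r_n = 231.2 kN; R_n = 115.6 + 4·231.2 = 1040 kN → 780 kN.
Block shear: A_gv = 3710, A_nv = 2450, A_nt = 140 mm²; R_n = min(0.6F_uA_nv, 0.6F_yA_gv) + U_bs·F_u·A_nt = 692.3 kN → 519 kN.
Bolt shear governs: 280 kN.

280 kN (bolt shear governs)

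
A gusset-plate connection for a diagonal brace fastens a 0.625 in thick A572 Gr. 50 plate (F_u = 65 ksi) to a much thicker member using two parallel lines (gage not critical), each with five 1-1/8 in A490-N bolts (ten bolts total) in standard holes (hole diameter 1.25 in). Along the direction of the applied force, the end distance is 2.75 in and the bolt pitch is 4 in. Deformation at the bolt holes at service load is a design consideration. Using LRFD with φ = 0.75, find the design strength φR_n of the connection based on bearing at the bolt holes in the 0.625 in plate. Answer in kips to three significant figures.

Per bolt r_n = 1.2 l_c t F_u ≤ 2.4 d t F_u; upper limit = 2.4 × 1.125 × 0.625 × 65 = 109.7 kips.
Edge bolt: l_c = 2.75 − 1.25/2 = 2.125 in → 1.2 × 2.125 × 0.625 × 65 = 103.6 → r_n = 103.6 kips.
Interior bolts: l_c = 4 − 1.25 = 2.75 in → 1.2 × 2.75 × 0.625 × 65 = 134.1 → r_n = 109.7 kips.
R_n = 2 × 103.6 + 8 × 109.7 = 1085 kips.
Design strength φR_n = 0.75 × 1085 = 814 kips.

814 kips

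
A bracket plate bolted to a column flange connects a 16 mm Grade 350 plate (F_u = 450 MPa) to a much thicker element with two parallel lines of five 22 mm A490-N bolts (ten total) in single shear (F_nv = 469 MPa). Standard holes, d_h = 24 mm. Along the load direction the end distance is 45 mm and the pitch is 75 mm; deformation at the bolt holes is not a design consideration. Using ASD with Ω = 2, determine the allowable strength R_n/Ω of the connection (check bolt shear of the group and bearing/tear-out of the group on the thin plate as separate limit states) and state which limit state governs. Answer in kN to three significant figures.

891 kN (bolt shear governs)

Bolt shear: A_b = π·22²/4 = 380.1 mm²; R_n = 469 × 380.1 × 10 × 1 / 1000 = 1783 kN → 1783 / 2 = 891 kN.
Bearing (1.5 l_c t F_u ≤ 3.0 d t F_u): upper limit = 3.0·22·16·450 / 1000 = 475.2 kN.
  Edge l_c = 45 − 24/2 = 33 → r_n = 356.4 kN; interior l_c = 75 − 24 = 51 → r_n = 475.2 kN.
  R_n,bearing = 2·356.4 + 8·475.2 = 4514 kN → 4514 / 2 = 2260 kN.
Bolt shear governs: 891 kN.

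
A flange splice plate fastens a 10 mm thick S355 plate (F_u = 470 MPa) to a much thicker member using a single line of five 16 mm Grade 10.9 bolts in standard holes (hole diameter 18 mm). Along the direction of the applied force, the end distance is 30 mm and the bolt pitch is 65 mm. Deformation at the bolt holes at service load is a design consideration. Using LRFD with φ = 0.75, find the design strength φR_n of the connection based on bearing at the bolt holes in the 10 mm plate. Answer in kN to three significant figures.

630 kN

Per bolt r_n = 1.2 l_c t F_u ≤ 2.4 d t F_u; upper limit = 2.4 × 16 × 10 × 470 / 1000 = 180.5 kN.
Edge bolt: l_c = 30 − 18/2 = 21 mm → 1.2 × 21 × 10 × 470 / 1000 = 118.4 → r_n = 118.4 kN.
Interior bolts: l_c = 65 − 18 = 47 mm → 1.2 × 47 × 10 × 470 / 1000 = 265.1 → r_n = 180.5 kN.
R_n = 1 × 118.4 + 4 × 180.5 = 840.4 kN.
Design strength φR_n = 0.75 × 840.4 = 630 kN.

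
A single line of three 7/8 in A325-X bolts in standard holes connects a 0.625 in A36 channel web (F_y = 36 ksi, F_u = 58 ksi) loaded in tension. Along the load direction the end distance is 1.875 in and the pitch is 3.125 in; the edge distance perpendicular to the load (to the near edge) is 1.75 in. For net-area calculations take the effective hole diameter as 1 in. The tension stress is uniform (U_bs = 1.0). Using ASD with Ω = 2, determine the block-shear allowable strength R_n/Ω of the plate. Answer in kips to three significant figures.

Shear plane L_v = 1.875 + 2·3.125 = 8.125 in; A_gv = 8.125 × 0.625 = 5.078 in².
A_nv = (8.125 − 2.5·1) × 0.625 = 3.516 in².
A_nt = (1.75 − 0.5·1) × 0.625 = 0.7812 in².
0.6 F_u A_nv = 122.3 kips; 0.6 F_y A_gv = 109.7 kips → shear yielding governs the shear term.
R_n = 109.7 + 1.0 × 58 × 0.7812 = 155 kips.
Allowable strength R_n/Ω = 155 / 2 = 77.5 kips.

77.5 kips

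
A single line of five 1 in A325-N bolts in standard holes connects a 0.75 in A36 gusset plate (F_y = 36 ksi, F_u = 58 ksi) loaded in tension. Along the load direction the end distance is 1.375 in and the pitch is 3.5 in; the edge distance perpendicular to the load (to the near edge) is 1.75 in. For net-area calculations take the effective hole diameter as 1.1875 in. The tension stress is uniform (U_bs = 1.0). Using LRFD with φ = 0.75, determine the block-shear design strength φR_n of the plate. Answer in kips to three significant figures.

225 kips

Shear plane L_v = 1.375 + 4·3.5 = 15.38 in; A_gv = 15.38 × 0.75 = 11.53 in².
A_nv = (15.38 − 4.5·1.1875) × 0.75 = 7.523 in².
A_nt = (1.75 − 0.5·1.1875) × 0.75 = 0.8672 in².
0.6 F_u A_nv = 261.8 kips; 0.6 F_y A_gv = 249.1 kips → shear yielding governs the shear term.
R_n = 249.1 + 1.0 × 58 × 0.8672 = 299.4 kips.
Design strength φR_n = 0.75 × 299.4 = 225 kips.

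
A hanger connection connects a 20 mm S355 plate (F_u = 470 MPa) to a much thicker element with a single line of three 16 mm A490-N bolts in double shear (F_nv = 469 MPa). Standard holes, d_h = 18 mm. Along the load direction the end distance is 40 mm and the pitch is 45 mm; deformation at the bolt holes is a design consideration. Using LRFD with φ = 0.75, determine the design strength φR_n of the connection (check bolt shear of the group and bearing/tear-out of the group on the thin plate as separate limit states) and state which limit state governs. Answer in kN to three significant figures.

Bolt shear: A_b = π·16²/4 = 201.1 mm²; R_n = 469 × 201.1 × 3 × 2 / 1000 = 565.8 kN → 0.75 × 565.8 = 424 kN.
Bearing (1.2 l_c t F_u ≤ 2.4 d t F_u): upper limit = 2.4·16·20·470 / 1000 = 361 kN.
  Edge l_c = 40 − 18/2 = 31 → r_n = 349.7 kN; interior l_c = 45 − 18 = 27 → r_n = 304.6 kN.
  R_n,bearing = 1·349.7 + 2·304.6 = 958.8 kN → 0.75 × 958.8 = 719 kN.
Bolt shear governs: 424 kN.

424 kN (bolt shear governs)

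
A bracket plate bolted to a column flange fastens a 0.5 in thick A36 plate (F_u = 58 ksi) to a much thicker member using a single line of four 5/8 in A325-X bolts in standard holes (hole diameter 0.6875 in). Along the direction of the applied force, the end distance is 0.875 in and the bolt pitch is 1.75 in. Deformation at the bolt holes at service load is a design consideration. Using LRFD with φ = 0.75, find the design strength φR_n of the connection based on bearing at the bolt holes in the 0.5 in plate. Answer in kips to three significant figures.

97.1 kips

Per bolt r_n = 1.2 l_c t F_u ≤ 2.4 d t F_u; upper limit = 2.4 × 0.625 × 0.5 × 58 = 43.5 kips.
Edge bolt: l_c = 0.875 − 0.6875/2 = 0.5312 in → 1.2 × 0.5312 × 0.5 × 58 = 18.49 → r_n = 18.49 kips.
Interior bolts: l_c = 1.75 − 0.6875 = 1.062 in → 1.2 × 1.062 × 0.5 × 58 = 36.97 → r_n = 36.97 kips.
R_n = 1 × 18.49 + 3 × 36.97 = 129.4 kips.
Design strength φR_n = 0.75 × 129.4 = 97.1 kips.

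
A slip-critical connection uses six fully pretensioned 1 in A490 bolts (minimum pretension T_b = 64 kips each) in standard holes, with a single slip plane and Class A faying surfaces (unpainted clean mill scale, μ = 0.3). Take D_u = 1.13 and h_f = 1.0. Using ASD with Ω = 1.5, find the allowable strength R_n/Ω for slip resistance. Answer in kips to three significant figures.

R_n = μ · D_u · h_f · T_b · n_s · n_b = 0.3 × 1.13 × 1.0 × 64 × 1 × 6 = 130.2 kips.
Allowable strength R_n/Ω = 130.2 / 1.5 = 86.8 kips.

86.8 kips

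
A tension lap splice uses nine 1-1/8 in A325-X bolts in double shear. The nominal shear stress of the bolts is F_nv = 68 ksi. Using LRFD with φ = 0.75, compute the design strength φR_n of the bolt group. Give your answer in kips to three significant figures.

913 kips

A_b = π × 1.125² / 4 = 0.994 in².
R_n = F_nv · A_b · n · n_s = 68 × 0.994 × 9 × 2 = 1217 kips.
Design strength φR_n = 0.75 × 1217 = 913 kips.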